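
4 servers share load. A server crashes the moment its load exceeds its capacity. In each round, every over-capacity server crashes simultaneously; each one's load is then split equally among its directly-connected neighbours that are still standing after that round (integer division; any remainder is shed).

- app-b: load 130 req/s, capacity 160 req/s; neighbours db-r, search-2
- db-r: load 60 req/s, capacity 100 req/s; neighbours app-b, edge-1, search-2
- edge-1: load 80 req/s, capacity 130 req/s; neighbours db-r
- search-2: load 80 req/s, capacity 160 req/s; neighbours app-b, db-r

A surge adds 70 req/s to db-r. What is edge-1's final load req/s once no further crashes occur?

Round 1 — db-r at 130 > 100. db-r crashes.
  db-r sheds 130 req/s to app-b, edge-1, search-2: 43 each (1 lost).
    app-b: 130+43 = 173 > 160
    edge-1: 80+43 = 123 ≤ 130
    search-2: 80+43 = 123 ≤ 160
Round 2 — app-b crashes.
  app-b sheds 173 req/s to search-2: 173 each.
    search-2: 123+173 = 296 > 160
Round 3 — search-2 crashes.
  search-2 sheds 296 req/s: no online neighbours, lost.
No further crashes.

123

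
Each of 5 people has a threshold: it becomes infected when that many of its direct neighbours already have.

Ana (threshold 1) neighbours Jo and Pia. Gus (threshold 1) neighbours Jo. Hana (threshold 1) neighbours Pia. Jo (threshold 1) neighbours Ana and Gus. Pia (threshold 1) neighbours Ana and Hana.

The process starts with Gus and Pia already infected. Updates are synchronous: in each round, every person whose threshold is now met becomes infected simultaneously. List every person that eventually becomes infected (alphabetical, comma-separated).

Round 1 — Gus, Pia become infected (initial).
Round 2 — checking thresholds:
  Ana: 1 of 2 neighbours ≥ 1, becomes infected.
  Hana: 1 of 1 neighbours ≥ 1, becomes infected.
  Jo: 1 of 2 neighbours ≥ 1, becomes infected.
Round 3 — no new infections; cascade stops.

Ana, Gus, Hana, Jo, Pia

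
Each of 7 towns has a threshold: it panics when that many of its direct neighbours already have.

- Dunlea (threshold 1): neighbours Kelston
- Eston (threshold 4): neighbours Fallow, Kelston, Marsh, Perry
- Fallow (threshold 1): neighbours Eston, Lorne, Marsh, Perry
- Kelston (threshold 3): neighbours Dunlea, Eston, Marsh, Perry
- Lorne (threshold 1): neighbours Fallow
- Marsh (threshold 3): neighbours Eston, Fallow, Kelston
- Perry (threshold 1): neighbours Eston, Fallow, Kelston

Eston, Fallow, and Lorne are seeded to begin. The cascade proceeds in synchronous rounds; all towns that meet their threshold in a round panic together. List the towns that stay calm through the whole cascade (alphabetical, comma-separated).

Dunlea, Kelston, Marsh

Round 1 — Eston, Fallow, Lorne panic (initial).
Round 2 — checking thresholds:
  Kelston: 1 of 4 neighbours < 3, below threshold.
  Marsh: 2 of 3 neighbours < 3, below threshold.
  Perry: 2 of 3 neighbours ≥ 1, panics.
Round 3 — no new panics; cascade stops.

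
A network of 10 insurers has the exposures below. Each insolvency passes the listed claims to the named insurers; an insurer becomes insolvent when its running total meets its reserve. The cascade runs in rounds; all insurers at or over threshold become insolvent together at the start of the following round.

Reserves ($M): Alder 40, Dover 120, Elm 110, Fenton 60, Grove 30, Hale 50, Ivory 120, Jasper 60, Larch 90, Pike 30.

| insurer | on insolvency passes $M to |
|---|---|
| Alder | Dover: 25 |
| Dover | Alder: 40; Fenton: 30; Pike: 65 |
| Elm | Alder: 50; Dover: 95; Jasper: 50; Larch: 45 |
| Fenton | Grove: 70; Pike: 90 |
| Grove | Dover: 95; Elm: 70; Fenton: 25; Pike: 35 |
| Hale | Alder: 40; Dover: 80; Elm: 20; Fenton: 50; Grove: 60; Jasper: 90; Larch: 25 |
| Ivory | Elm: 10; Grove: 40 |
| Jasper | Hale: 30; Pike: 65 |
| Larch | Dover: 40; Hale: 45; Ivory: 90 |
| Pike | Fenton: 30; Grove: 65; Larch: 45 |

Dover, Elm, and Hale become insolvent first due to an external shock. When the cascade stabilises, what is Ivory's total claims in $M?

90

Round 1 — Dover, Elm, Hale become insolvent (initial).
  Alder: +40+50+40 → 130 ≥ 40
  Fenton: +30+50 → 80 ≥ 60
  Grove: +60 → 60 ≥ 30
  Jasper: +50+90 → 140 ≥ 60
  Larch: +45+25 → 70 < 90
  Pike: +65 → 65 ≥ 30
Round 2 — Alder, Fenton, Grove, Jasper, Pike become insolvent.
  Larch: +45 → 115 ≥ 90
Round 3 — Larch becomes insolvent.
  Ivory: +90 → 90 < 120
No further insolvencies.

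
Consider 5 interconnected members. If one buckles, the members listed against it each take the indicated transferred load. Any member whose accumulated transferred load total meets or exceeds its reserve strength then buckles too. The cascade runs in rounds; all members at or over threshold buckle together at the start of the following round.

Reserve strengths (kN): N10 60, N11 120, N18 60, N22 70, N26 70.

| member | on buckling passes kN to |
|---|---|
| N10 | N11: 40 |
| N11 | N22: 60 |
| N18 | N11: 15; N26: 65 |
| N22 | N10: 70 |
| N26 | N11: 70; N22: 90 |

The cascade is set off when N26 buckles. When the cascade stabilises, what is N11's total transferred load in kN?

Round 1 — N26 buckles (initial).
  N11: +70 → 70 < 120
  N22: +90 → 90 ≥ 70
Round 2 — N22 buckles.
  N10: +70 → 70 ≥ 60
Round 3 — N10 buckles.
  N11: +40 → 110 < 120
No further bucklings.

110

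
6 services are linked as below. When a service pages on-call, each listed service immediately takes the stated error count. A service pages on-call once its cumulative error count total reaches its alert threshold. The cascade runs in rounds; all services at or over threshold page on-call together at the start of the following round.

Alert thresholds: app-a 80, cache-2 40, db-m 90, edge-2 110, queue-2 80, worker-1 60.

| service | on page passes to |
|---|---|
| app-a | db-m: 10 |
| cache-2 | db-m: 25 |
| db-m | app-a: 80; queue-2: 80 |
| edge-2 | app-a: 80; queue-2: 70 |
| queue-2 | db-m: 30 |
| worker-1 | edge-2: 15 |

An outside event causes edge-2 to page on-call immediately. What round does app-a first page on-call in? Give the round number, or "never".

2

Round 1 — edge-2 pages on-call (initial).
  app-a: +80 → 80 ≥ 80
  queue-2: +70 → 70 < 80
Round 2 — app-a pages on-call.
  db-m: +10 → 10 < 90
No further pages.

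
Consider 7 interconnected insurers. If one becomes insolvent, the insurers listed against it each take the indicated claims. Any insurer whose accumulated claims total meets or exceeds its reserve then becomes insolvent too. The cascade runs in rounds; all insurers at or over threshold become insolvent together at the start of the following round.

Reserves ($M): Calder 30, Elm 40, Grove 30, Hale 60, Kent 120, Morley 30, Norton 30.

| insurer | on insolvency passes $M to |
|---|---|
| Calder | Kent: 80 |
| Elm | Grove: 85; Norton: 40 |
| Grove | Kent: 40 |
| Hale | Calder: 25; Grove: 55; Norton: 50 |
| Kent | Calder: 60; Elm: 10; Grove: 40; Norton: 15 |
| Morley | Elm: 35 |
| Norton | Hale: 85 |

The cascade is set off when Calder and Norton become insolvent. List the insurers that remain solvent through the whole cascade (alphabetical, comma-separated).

Round 1 — Calder, Norton become insolvent (initial).
  Hale: +85 → 85 ≥ 60
  Kent: +80 → 80 < 120
Round 2 — Hale becomes insolvent.
  Grove: +55 → 55 ≥ 30
Round 3 — Grove becomes insolvent.
  Kent: +40 → 120 ≥ 120
Round 4 — Kent becomes insolvent.
  Elm: +10 → 10 < 40
No further insolvencies.

Elm, Morley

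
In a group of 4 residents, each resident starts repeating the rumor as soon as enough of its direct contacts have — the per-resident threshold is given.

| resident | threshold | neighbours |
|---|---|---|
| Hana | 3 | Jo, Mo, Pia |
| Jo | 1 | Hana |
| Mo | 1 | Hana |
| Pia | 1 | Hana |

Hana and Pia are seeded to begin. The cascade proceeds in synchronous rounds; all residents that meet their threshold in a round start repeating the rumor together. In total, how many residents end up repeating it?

Round 1 — Hana, Pia start repeating the rumor (initial).
Round 2 — checking thresholds:
  Jo: 1 of 1 neighbours ≥ 1, starts repeating the rumor.
  Mo: 1 of 1 neighbours ≥ 1, starts repeating the rumor.
Round 3 — no new spreads; cascade stops.

4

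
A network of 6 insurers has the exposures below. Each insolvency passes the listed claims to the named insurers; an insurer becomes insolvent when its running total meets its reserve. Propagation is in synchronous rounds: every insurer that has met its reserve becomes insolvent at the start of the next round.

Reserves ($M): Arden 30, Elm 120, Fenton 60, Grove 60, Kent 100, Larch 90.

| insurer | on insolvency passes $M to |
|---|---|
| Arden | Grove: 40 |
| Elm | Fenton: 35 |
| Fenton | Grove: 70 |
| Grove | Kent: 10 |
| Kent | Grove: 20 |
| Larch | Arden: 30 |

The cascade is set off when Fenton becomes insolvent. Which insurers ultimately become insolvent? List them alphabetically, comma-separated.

Fenton, Grove

Round 1 — Fenton becomes insolvent (initial).
  Grove: +70 → 70 ≥ 60
Round 2 — Grove becomes insolvent.
  Kent: +10 → 10 < 100
No further insolvencies.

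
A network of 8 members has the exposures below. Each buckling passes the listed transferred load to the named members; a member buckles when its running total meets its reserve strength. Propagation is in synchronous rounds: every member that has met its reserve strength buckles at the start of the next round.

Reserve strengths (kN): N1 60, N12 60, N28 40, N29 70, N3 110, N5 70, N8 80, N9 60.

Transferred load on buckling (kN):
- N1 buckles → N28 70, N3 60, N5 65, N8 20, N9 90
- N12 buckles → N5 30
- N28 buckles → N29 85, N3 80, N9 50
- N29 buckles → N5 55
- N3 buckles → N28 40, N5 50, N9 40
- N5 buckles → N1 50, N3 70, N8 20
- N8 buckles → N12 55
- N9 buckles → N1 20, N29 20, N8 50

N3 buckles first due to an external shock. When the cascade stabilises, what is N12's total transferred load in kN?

Round 1 — N3 buckles (initial).
  N28: +40 → 40 ≥ 40
  N5: +50 → 50 < 70
  N9: +40 → 40 < 60
Round 2 — N28 buckles.
  N29: +85 → 85 ≥ 70
  N9: +50 → 90 ≥ 60
Round 3 — N29, N9 buckle.
  N1: +20 → 20 < 60
  N5: +55 → 105 ≥ 70
  N8: +50 → 50 < 80
Round 4 — N5 buckles.
  N1: +50 → 70 ≥ 60
  N8: +20 → 70 < 80
Round 5 — N1 buckles.
  N8: +20 → 90 ≥ 80
Round 6 — N8 buckles.
  N12: +55 → 55 < 60
No further bucklings.

55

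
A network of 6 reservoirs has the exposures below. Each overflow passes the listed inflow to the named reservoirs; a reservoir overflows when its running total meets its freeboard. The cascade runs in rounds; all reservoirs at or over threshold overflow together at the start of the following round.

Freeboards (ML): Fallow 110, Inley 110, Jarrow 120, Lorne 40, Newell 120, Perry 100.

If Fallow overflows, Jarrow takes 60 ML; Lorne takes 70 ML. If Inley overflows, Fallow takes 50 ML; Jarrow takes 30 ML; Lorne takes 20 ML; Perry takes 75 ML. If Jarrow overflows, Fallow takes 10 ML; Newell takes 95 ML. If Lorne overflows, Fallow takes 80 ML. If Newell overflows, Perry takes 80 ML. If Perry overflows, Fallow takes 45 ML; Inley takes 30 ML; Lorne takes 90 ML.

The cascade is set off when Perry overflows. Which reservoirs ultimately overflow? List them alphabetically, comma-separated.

Round 1 — Perry overflows (initial).
  Fallow: +45 → 45 < 110
  Inley: +30 → 30 < 110
  Lorne: +90 → 90 ≥ 40
Round 2 — Lorne overflows.
  Fallow: +80 → 125 ≥ 110
Round 3 — Fallow overflows.
  Jarrow: +60 → 60 < 120
No further overflows.

Fallow, Lorne, Perry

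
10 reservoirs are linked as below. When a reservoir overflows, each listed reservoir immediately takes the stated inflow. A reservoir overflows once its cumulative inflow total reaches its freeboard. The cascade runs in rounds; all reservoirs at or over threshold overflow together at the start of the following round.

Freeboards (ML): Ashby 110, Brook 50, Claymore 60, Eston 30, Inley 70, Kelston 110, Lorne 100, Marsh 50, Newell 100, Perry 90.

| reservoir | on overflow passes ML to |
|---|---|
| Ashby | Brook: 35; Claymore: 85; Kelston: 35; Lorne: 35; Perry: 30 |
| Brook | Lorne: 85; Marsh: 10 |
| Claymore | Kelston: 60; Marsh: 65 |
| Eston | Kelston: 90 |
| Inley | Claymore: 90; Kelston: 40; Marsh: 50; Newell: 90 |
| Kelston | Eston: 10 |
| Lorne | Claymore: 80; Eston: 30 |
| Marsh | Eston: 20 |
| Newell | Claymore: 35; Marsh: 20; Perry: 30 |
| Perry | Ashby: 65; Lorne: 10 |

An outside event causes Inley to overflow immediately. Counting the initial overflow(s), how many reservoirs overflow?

Round 1 — Inley overflows (initial).
  Claymore: +90 → 90 ≥ 60
  Kelston: +40 → 40 < 110
  Marsh: +50 → 50 ≥ 50
  Newell: +90 → 90 < 100
Round 2 — Claymore, Marsh overflow.
  Eston: +20 → 20 < 30
  Kelston: +60 → 100 < 110
No further overflows.

3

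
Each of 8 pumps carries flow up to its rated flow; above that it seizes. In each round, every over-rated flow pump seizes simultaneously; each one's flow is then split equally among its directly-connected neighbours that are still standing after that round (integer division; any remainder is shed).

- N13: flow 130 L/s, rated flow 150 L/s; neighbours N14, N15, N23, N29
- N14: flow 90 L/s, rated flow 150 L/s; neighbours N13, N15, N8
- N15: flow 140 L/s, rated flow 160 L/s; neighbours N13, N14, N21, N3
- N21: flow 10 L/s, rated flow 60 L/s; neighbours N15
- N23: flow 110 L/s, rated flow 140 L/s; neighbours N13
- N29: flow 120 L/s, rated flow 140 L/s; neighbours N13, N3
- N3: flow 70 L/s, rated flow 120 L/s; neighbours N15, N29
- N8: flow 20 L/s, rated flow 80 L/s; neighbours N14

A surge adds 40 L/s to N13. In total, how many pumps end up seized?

8

Round 1 — N13 at 170 > 150. N13 seizes.
  N13 sheds 170 L/s to N14, N15, N23, N29: 42 each (2 lost).
    N14: 90+42 = 132 ≤ 150
    N15: 140+42 = 182 > 160
    N23: 110+42 = 152 > 140
    N29: 120+42 = 162 > 140
Round 2 — N15, N23, N29 seize.
  N15 sheds 182 L/s to N14, N21, N3: 60 each (2 lost).
    N14: 132+60 = 192 > 150
    N21: 10+60 = 70 > 60
    N3: 70+60 = 130 > 120
  N23 sheds 152 L/s: no online neighbours, lost.
  N29 sheds 162 L/s to N3: 162 each.
    N3: 130+162 = 292 > 120
Round 3 — N14, N21, N3 seize.
  N14 sheds 192 L/s to N8: 192 each.
    N8: 20+192 = 212 > 80
  N21 sheds 70 L/s: no online neighbours, lost.
  N3 sheds 292 L/s: no online neighbours, lost.
Round 4 — N8 seizes.
  N8 sheds 212 L/s: no online neighbours, lost.
No further seizures.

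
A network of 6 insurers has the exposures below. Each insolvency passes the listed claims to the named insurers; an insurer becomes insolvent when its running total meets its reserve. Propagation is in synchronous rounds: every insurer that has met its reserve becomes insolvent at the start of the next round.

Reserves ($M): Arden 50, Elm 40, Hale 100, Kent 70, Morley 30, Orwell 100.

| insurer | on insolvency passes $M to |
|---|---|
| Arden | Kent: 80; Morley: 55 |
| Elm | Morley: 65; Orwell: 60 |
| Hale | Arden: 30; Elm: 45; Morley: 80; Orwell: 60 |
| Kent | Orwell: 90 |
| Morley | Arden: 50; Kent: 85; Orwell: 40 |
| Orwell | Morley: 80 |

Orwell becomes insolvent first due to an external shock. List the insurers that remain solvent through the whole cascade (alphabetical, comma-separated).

Round 1 — Orwell becomes insolvent (initial).
  Morley: +80 → 80 ≥ 30
Round 2 — Morley becomes insolvent.
  Arden: +50 → 50 ≥ 50
  Kent: +85 → 85 ≥ 70
Round 3 — Arden, Kent become insolvent.
No further insolvencies.

Elm, Hale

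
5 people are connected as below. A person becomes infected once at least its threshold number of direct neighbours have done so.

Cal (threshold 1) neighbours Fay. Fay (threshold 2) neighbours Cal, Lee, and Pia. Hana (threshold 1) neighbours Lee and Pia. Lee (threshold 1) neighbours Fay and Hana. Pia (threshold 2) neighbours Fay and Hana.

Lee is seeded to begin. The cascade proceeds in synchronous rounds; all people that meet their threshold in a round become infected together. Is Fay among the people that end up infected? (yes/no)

no

Round 1 — Lee becomes infected (initial).
Round 2 — checking thresholds:
  Fay: 1 of 3 neighbours < 2, below threshold.
  Hana: 1 of 2 neighbours ≥ 1, becomes infected.
Round 3 — no new infections; cascade stops.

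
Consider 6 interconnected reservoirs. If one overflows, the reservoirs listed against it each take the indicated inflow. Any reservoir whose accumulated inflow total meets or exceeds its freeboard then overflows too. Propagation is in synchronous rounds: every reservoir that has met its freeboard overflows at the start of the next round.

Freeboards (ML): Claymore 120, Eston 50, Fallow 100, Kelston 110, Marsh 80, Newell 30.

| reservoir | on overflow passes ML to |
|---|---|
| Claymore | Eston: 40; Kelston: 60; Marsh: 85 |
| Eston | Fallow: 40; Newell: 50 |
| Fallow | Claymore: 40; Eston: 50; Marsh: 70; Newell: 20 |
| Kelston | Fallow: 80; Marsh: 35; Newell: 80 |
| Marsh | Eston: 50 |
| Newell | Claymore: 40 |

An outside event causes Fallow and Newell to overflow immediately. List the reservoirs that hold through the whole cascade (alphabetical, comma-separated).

Round 1 — Fallow, Newell overflow (initial).
  Claymore: +40+40 → 80 < 120
  Eston: +50 → 50 ≥ 50
  Marsh: +70 → 70 < 80
Round 2 — Eston overflows.
No further overflows.

Claymore, Kelston, Marsh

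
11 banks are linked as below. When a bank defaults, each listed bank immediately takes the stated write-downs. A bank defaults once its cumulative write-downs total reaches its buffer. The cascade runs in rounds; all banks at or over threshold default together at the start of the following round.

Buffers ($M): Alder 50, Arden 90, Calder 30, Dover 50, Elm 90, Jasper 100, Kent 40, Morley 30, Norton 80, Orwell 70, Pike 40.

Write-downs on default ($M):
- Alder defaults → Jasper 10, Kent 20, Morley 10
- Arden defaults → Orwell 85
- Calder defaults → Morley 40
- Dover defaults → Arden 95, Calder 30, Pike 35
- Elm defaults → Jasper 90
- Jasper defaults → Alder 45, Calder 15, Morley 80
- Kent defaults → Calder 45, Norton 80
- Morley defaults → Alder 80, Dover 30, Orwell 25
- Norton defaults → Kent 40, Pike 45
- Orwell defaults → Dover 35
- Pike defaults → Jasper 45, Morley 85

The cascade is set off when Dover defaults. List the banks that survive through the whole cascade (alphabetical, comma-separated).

Round 1 — Dover defaults (initial).
  Arden: +95 → 95 ≥ 90
  Calder: +30 → 30 ≥ 30
  Pike: +35 → 35 < 40
Round 2 — Arden, Calder default.
  Morley: +40 → 40 ≥ 30
  Orwell: +85 → 85 ≥ 70
Round 3 — Morley, Orwell default.
  Alder: +80 → 80 ≥ 50
Round 4 — Alder defaults.
  Jasper: +10 → 10 < 100
  Kent: +20 → 20 < 40
No further defaults.

Elm, Jasper, Kent, Norton, Pike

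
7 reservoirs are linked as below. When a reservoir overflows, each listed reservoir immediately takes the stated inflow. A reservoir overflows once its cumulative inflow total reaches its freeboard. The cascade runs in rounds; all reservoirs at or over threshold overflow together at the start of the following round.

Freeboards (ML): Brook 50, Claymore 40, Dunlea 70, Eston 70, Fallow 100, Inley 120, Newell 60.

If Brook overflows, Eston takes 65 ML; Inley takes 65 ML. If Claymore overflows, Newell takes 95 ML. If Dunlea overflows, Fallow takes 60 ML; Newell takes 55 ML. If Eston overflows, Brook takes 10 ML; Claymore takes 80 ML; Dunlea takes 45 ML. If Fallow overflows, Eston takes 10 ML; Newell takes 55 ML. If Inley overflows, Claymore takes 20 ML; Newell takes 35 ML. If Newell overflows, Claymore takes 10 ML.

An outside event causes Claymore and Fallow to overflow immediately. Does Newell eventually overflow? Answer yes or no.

yes

Round 1 — Claymore, Fallow overflow (initial).
  Eston: +10 → 10 < 70
  Newell: +95+55 → 150 ≥ 60
Round 2 — Newell overflows.
No further overflows.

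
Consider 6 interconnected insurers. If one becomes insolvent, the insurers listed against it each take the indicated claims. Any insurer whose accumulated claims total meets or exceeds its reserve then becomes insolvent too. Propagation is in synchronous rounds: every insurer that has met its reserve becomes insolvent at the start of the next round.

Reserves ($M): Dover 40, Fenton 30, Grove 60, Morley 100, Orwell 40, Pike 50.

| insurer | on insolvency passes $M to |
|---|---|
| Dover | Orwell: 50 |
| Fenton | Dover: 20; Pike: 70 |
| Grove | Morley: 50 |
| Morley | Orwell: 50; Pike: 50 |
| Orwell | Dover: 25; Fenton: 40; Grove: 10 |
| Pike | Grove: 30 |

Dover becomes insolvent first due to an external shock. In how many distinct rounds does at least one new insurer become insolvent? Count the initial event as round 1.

4

Round 1 — Dover becomes insolvent (initial).
  Orwell: +50 → 50 ≥ 40
Round 2 — Orwell becomes insolvent.
  Fenton: +40 → 40 ≥ 30
  Grove: +10 → 10 < 60
Round 3 — Fenton becomes insolvent.
  Pike: +70 → 70 ≥ 50
Round 4 — Pike becomes insolvent.
  Grove: +30 → 40 < 60
No further insolvencies.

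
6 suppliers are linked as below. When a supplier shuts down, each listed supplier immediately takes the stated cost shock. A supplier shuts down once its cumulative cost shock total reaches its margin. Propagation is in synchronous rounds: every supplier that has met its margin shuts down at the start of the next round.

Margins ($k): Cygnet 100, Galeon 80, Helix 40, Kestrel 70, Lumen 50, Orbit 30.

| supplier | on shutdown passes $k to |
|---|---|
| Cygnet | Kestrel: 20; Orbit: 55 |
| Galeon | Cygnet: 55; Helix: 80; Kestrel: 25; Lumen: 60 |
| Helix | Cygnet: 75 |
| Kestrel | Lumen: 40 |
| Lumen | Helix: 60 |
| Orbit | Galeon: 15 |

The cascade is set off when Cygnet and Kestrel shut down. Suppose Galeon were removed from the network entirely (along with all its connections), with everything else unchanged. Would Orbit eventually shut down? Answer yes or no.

yes

With Galeon removed:
Round 1 — Cygnet, Kestrel shut down (initial).
  Lumen: +40 → 40 < 50
  Orbit: +55 → 55 ≥ 30
Round 2 — Orbit shuts down.
No further shutdowns.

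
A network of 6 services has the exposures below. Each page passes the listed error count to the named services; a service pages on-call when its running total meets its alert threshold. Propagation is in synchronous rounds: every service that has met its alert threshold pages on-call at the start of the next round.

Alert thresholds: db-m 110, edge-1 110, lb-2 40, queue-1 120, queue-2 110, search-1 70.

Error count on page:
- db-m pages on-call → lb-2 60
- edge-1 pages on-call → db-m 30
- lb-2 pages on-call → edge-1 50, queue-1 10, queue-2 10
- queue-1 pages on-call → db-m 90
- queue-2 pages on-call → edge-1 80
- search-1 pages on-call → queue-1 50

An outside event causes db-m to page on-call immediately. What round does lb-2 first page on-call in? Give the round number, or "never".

Round 1 — db-m pages on-call (initial).
  lb-2: +60 → 60 ≥ 40
Round 2 — lb-2 pages on-call.
  edge-1: +50 → 50 < 110
  queue-1: +10 → 10 < 120
  queue-2: +10 → 10 < 110
No further pages.

2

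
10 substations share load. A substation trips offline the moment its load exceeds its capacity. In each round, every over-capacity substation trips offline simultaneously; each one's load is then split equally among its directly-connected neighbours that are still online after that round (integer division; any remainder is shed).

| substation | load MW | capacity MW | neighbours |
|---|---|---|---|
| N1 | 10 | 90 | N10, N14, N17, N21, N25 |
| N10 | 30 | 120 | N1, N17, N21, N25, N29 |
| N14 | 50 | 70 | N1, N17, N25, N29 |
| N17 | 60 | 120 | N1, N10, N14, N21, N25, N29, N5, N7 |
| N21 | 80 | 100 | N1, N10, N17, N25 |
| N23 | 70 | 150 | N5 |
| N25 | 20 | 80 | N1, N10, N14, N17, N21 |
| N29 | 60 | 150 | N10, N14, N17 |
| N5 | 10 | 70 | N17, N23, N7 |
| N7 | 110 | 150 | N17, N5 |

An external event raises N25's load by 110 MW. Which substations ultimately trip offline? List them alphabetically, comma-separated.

Round 1 — N25 at 130 > 80. N25 trips offline.
  N25 sheds 130 MW to N1, N10, N14, N17, N21: 26 each.
    N1: 10+26 = 36 ≤ 90
    N10: 30+26 = 56 ≤ 120
    N14: 50+26 = 76 > 70
    N17: 60+26 = 86 ≤ 120
    N21: 80+26 = 106 > 100
Round 2 — N14, N21 trip offline.
  N14 sheds 76 MW to N1, N17, N29: 25 each (1 lost).
    N1: 36+25 = 61 ≤ 90
    N17: 86+25 = 111 ≤ 120
    N29: 60+25 = 85 ≤ 150
  N21 sheds 106 MW to N1, N10, N17: 35 each (1 lost).
    N1: 61+35 = 96 > 90
    N10: 56+35 = 91 ≤ 120
    N17: 111+35 = 146 > 120
Round 3 — N1, N17 trip offline.
  N1 sheds 96 MW to N10: 96 each.
    N10: 91+96 = 187 > 120
  N17 sheds 146 MW to N10, N29, N5, N7: 36 each (2 lost).
    N10: 187+36 = 223 > 120
    N29: 85+36 = 121 ≤ 150
    N5: 10+36 = 46 ≤ 70
    N7: 110+36 = 146 ≤ 150
Round 4 — N10 trips offline.
  N10 sheds 223 MW to N29: 223 each.
    N29: 121+223 = 344 > 150
Round 5 — N29 trips offline.
  N29 sheds 344 MW: no online neighbours, lost.
No further trips.

N1, N10, N14, N17, N21, N25, N29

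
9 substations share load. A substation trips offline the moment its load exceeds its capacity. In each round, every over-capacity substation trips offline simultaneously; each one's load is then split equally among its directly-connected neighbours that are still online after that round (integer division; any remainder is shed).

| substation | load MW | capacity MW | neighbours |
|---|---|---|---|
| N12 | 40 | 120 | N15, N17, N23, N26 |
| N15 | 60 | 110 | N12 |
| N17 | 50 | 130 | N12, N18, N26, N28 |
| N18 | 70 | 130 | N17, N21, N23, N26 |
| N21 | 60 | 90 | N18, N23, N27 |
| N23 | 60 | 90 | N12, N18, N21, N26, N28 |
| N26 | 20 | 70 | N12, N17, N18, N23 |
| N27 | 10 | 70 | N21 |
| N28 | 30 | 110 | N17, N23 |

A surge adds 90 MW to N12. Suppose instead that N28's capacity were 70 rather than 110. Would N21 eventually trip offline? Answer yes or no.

no

With N28's capacity at 70:
Round 1 — N12 at 130 > 120. N12 trips offline.
  N12 sheds 130 MW to N15, N17, N23, N26: 32 each (2 lost).
    N15: 60+32 = 92 ≤ 110
    N17: 50+32 = 82 ≤ 130
    N23: 60+32 = 92 > 90
    N26: 20+32 = 52 ≤ 70
Round 2 — N23 trips offline.
  N23 sheds 92 MW to N18, N21, N26, N28: 23 each.
    N18: 70+23 = 93 ≤ 130
    N21: 60+23 = 83 ≤ 90
    N26: 52+23 = 75 > 70
    N28: 30+23 = 53 ≤ 70
Round 3 — N26 trips offline.
  N26 sheds 75 MW to N17, N18: 37 each (1 lost).
    N17: 82+37 = 119 ≤ 130
    N18: 93+37 = 130 ≤ 130
No further trips.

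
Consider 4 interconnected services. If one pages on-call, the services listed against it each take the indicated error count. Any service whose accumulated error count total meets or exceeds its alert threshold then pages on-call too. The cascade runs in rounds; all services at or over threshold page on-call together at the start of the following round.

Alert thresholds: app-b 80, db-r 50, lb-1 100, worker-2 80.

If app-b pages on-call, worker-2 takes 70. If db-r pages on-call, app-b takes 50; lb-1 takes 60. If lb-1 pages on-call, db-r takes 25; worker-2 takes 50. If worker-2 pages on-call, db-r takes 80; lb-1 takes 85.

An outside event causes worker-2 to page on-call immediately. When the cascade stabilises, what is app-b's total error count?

Round 1 — worker-2 pages on-call (initial).
  db-r: +80 → 80 ≥ 50
  lb-1: +85 → 85 < 100
Round 2 — db-r pages on-call.
  app-b: +50 → 50 < 80
  lb-1: +60 → 145 ≥ 100
Round 3 — lb-1 pages on-call.
No further pages.

50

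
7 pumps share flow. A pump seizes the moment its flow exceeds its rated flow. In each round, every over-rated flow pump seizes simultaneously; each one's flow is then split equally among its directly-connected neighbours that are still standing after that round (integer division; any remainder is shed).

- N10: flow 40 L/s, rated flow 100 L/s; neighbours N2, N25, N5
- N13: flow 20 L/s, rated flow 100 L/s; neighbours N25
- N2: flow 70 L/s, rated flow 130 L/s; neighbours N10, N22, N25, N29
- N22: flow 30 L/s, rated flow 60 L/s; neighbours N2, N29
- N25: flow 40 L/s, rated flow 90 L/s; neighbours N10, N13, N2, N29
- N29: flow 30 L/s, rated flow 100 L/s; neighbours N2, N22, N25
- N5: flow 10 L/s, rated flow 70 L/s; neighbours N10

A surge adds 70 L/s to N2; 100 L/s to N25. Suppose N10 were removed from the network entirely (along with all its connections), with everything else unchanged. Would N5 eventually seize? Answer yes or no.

no

With N10 removed:
Round 1 — N2 at 140 > 130; N25 at 140 > 90. N2, N25 seize.
  N2 sheds 140 L/s to N22, N29: 70 each.
    N22: 30+70 = 100 > 60
    N29: 30+70 = 100 ≤ 100
  N25 sheds 140 L/s to N13, N29: 70 each.
    N13: 20+70 = 90 ≤ 100
    N29: 100+70 = 170 > 100
Round 2 — N22, N29 seize.
  N22 sheds 100 L/s: no online neighbours, lost.
  N29 sheds 170 L/s: no online neighbours, lost.
No further seizures.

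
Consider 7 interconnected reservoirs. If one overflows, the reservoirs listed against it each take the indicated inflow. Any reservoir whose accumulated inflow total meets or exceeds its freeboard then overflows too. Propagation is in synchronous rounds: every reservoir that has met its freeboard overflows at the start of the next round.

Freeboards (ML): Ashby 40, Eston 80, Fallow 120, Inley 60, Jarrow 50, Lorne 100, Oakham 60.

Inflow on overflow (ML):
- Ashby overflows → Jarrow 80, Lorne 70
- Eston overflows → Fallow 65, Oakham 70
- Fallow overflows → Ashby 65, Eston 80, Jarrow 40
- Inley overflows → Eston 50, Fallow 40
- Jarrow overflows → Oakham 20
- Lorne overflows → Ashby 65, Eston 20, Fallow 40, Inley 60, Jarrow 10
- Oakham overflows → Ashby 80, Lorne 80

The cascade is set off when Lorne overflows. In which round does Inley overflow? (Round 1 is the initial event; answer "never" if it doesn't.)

Round 1 — Lorne overflows (initial).
  Ashby: +65 → 65 ≥ 40
  Eston: +20 → 20 < 80
  Fallow: +40 → 40 < 120
  Inley: +60 → 60 ≥ 60
  Jarrow: +10 → 10 < 50
Round 2 — Ashby, Inley overflow.
  Eston: +50 → 70 < 80
  Fallow: +40 → 80 < 120
  Jarrow: +80 → 90 ≥ 50
Round 3 — Jarrow overflows.
  Oakham: +20 → 20 < 60
No further overflows.

2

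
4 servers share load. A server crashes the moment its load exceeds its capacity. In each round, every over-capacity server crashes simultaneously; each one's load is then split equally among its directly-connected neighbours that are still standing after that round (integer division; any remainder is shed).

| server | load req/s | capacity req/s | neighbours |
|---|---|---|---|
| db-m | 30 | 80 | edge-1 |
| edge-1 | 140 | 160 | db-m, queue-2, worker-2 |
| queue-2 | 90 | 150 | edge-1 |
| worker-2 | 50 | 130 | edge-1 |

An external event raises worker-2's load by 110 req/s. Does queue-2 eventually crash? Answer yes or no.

Round 1 — worker-2 at 160 > 130. worker-2 crashes.
  worker-2 sheds 160 req/s to edge-1: 160 each.
    edge-1: 140+160 = 300 > 160
Round 2 — edge-1 crashes.
  edge-1 sheds 300 req/s to db-m, queue-2: 150 each.
    db-m: 30+150 = 180 > 80
    queue-2: 90+150 = 240 > 150
Round 3 — db-m, queue-2 crash.
  db-m sheds 180 req/s: no online neighbours, lost.
  queue-2 sheds 240 req/s: no online neighbours, lost.
No further crashes.

yes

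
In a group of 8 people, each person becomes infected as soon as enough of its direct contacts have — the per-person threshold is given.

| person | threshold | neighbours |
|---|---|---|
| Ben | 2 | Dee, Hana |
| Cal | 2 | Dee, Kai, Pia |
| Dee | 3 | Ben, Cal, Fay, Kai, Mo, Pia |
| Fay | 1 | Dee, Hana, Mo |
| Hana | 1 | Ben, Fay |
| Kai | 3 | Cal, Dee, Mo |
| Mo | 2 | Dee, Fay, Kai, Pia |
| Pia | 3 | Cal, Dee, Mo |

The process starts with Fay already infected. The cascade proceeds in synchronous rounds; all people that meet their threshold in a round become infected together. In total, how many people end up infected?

Round 1 — Fay becomes infected (initial).
Round 2 — checking thresholds:
  Dee: 1 of 6 neighbours < 3, not yet.
  Hana: 1 of 2 neighbours ≥ 1, becomes infected.
  Mo: 1 of 4 neighbours < 2, not yet.
Round 3 — no new infections; cascade stops.

2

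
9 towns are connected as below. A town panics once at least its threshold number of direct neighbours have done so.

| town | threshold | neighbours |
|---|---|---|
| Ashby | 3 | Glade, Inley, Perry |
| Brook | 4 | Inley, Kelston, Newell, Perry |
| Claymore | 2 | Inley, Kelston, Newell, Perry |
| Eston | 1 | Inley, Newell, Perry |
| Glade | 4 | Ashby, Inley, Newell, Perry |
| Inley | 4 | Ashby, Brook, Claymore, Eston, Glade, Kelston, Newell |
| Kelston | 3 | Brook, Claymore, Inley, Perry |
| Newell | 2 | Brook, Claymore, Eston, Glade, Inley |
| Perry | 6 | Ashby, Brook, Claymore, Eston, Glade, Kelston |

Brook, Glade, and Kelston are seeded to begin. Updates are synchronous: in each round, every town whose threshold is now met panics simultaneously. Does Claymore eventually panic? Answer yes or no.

yes

Round 1 — Brook, Glade, Kelston panic (initial).
Round 2 — checking thresholds:
  Ashby: 1 of 3 neighbours < 3, holds.
  Claymore: 1 of 4 neighbours < 2, holds.
  Inley: 3 of 7 neighbours < 4, holds.
  Newell: 2 of 5 neighbours ≥ 2, panics.
  Perry: 3 of 6 neighbours < 6, holds.
Round 3 — checking thresholds:
  Ashby: 1 of 3 neighbours < 3, holds.
  Claymore: 2 of 4 neighbours ≥ 2, panics.
  Eston: 1 of 3 neighbours ≥ 1, panics.
  Inley: 4 of 7 neighbours ≥ 4, panics.
  Perry: 3 of 6 neighbours < 6, holds.
Round 4 — no new panics; cascade stops.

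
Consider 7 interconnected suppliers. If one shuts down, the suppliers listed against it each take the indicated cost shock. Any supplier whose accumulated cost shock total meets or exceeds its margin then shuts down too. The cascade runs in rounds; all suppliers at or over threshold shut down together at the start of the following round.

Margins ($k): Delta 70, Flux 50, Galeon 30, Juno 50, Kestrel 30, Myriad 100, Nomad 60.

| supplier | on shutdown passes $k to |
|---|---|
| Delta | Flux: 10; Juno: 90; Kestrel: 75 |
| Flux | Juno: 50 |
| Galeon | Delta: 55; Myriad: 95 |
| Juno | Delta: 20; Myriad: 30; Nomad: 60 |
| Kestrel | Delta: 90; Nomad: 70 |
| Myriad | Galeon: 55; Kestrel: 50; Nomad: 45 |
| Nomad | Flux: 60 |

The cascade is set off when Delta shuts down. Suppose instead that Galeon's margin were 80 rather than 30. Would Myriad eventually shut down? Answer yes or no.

no

With Galeon's margin at 80:
Round 1 — Delta shuts down (initial).
  Flux: +10 → 10 < 50
  Juno: +90 → 90 ≥ 50
  Kestrel: +75 → 75 ≥ 30
Round 2 — Juno, Kestrel shut down.
  Myriad: +30 → 30 < 100
  Nomad: +60+70 → 130 ≥ 60
Round 3 — Nomad shuts down.
  Flux: +60 → 70 ≥ 50
Round 4 — Flux shuts down.
No further shutdowns.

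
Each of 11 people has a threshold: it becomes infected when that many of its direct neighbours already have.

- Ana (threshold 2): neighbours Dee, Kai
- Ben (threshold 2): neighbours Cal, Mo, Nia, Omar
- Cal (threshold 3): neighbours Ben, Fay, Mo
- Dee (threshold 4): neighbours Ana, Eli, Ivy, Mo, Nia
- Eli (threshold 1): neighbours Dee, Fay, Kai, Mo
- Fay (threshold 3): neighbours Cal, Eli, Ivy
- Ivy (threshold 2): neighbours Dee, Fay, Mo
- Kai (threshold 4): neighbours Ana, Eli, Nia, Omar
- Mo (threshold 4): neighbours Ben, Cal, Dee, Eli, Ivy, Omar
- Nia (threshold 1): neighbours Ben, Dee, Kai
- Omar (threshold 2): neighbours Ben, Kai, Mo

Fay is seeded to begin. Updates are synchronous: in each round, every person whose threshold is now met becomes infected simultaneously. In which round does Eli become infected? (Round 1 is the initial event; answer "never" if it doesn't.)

Round 1 — Fay becomes infected (initial).
Round 2 — checking thresholds:
  Cal: 1 of 3 neighbours < 3, holds.
  Eli: 1 of 4 neighbours ≥ 1, becomes infected.
  Ivy: 1 of 3 neighbours < 2, holds.
Round 3 — no new infections; cascade stops.

2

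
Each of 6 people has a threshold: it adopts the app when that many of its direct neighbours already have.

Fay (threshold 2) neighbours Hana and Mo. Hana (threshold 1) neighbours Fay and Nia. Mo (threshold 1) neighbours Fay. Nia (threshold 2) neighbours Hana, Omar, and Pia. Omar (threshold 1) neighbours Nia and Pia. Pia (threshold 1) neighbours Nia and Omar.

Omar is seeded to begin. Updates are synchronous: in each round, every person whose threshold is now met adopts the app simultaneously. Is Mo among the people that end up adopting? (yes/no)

Round 1 — Omar adopts the app (initial).
Round 2 — checking thresholds:
  Nia: 1 of 3 neighbours < 2, below threshold.
  Pia: 1 of 2 neighbours ≥ 1, adopts the app.
Round 3 — checking thresholds:
  Nia: 2 of 3 neighbours ≥ 2, adopts the app.
Round 4 — checking thresholds:
  Hana: 1 of 2 neighbours ≥ 1, adopts the app.
Round 5 — no new adoptions; cascade stops.

no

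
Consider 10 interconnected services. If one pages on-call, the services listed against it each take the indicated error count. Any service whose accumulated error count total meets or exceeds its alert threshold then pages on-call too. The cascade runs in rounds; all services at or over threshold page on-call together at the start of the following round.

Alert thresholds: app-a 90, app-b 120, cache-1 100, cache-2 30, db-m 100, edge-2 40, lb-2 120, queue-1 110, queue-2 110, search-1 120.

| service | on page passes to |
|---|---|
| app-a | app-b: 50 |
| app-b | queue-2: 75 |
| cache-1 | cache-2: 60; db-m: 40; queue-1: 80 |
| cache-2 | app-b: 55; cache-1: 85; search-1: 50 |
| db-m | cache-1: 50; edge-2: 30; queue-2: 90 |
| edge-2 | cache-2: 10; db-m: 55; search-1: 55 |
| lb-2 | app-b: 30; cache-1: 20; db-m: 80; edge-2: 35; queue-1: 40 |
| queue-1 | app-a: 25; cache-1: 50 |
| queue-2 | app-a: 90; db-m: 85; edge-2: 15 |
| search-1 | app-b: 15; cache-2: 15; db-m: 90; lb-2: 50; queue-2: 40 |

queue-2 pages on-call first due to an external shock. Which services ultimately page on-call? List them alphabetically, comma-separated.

app-a, queue-2

Round 1 — queue-2 pages on-call (initial).
  app-a: +90 → 90 ≥ 90
  db-m: +85 → 85 < 100
  edge-2: +15 → 15 < 40
Round 2 — app-a pages on-call.
  app-b: +50 → 50 < 120
No further pages.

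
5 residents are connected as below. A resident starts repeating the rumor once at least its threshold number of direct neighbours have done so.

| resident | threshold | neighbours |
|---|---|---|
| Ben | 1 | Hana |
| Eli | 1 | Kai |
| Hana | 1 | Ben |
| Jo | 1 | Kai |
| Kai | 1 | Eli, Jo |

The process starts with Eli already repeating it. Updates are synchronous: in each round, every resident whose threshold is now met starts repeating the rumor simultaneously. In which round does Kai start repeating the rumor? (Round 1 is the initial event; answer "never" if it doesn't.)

2

Round 1 — Eli starts repeating the rumor (initial).
Round 2 — checking thresholds:
  Kai: 1 of 2 neighbours ≥ 1, starts repeating the rumor.
Round 3 — checking thresholds:
  Jo: 1 of 1 neighbours ≥ 1, starts repeating the rumor.
Round 4 — no new spreads; cascade stops.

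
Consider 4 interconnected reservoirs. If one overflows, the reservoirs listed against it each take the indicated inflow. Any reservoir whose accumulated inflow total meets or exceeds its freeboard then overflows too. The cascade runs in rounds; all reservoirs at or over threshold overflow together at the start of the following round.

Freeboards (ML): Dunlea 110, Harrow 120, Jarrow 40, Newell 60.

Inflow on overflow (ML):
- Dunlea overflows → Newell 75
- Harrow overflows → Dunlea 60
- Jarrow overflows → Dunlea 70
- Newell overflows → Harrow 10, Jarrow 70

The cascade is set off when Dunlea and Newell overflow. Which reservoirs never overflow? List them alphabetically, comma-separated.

Harrow

Round 1 — Dunlea, Newell overflow (initial).
  Harrow: +10 → 10 < 120
  Jarrow: +70 → 70 ≥ 40
Round 2 — Jarrow overflows.
No further overflows.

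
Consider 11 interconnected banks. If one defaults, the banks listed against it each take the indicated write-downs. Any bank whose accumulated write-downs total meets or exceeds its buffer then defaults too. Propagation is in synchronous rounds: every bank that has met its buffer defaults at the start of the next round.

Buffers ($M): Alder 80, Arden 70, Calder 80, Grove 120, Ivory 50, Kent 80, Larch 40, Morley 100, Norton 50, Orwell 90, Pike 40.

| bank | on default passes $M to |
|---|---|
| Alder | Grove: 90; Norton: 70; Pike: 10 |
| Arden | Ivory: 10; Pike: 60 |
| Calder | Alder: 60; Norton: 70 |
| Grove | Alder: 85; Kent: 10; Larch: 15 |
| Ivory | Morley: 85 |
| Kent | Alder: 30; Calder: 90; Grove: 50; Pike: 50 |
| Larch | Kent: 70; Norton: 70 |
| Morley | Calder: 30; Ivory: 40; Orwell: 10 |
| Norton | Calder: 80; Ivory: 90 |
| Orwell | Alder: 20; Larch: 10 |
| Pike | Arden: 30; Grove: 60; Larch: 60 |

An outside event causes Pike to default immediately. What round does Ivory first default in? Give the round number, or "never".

Round 1 — Pike defaults (initial).
  Arden: +30 → 30 < 70
  Grove: +60 → 60 < 120
  Larch: +60 → 60 ≥ 40
Round 2 — Larch defaults.
  Kent: +70 → 70 < 80
  Norton: +70 → 70 ≥ 50
Round 3 — Norton defaults.
  Calder: +80 → 80 ≥ 80
  Ivory: +90 → 90 ≥ 50
Round 4 — Calder, Ivory default.
  Alder: +60 → 60 < 80
  Morley: +85 → 85 < 100
No further defaults.

4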